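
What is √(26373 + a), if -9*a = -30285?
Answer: √29738 ≈ 172.45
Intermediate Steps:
a = 3365 (a = -⅑*(-30285) = 3365)
√(26373 + a) = √(26373 + 3365) = √29738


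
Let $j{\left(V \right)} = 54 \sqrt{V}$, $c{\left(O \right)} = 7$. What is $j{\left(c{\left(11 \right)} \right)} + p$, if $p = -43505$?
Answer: $-43505 + 54 \sqrt{7} \approx -43362.0$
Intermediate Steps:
$j{\left(c{\left(11 \right)} \right)} + p = 54 \sqrt{7} - 43505 = -43505 + 54 \sqrt{7}$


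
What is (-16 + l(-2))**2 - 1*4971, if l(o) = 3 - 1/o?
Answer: -19259/4 ≈ -4814.8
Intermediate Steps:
(-16 + l(-2))**2 - 1*4971 = (-16 + (3 - 1/(-2)))**2 - 1*4971 = (-16 + (3 - 1*(-1/2)))**2 - 4971 = (-16 + (3 + 1/2))**2 - 4971 = (-16 + 7/2)**2 - 4971 = (-25/2)**2 - 4971 = 625/4 - 4971 = -19259/4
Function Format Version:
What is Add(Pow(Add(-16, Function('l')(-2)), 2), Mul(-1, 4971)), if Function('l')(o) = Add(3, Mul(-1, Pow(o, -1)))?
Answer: Rational(-19259, 4) ≈ -4814.8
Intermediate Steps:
Add(Pow(Add(-16, Function('l')(-2)), 2), Mul(-1, 4971)) = Add(Pow(Add(-16, Add(3, Mul(-1, Pow(-2, -1)))), 2), Mul(-1, 4971)) = Add(Pow(Add(-16, Add(3, Mul(-1, Rational(-1, 2)))), 2), -4971) = Add(Pow(Add(-16, Add(3, Rational(1, 2))), 2), -4971) = Add(Pow(Add(-16, Rational(7, 2)), 2), -4971) = Add(Pow(Rational(-25, 2), 2), -4971) = Add(Rational(625, 4), -4971) = Rational(-19259, 4)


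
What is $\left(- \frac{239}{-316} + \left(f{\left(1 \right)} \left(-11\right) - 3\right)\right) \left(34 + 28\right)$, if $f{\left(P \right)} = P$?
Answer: $- \frac{129735}{158} \approx -821.11$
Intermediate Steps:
$\left(- \frac{239}{-316} + \left(f{\left(1 \right)} \left(-11\right) - 3\right)\right) \left(34 + 28\right) = \left(- \frac{239}{-316} + \left(1 \left(-11\right) - 3\right)\right) \left(34 + 28\right) = \left(- \frac{239 \left(-1\right)}{316} - 14\right) 62 = \left(\left(-1\right) \left(- \frac{239}{316}\right) - 14\right) 62 = \left(\frac{239}{316} - 14\right) 62 = \left(- \frac{4185}{316}\right) 62 = - \frac{129735}{158}$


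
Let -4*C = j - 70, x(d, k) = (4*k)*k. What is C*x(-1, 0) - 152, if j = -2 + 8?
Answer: -152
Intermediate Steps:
j = 6
x(d, k) = 4*k²
C = 16 (C = -(6 - 70)/4 = -¼*(-64) = 16)
C*x(-1, 0) - 152 = 16*(4*0²) - 152 = 16*(4*0) - 152 = 16*0 - 152 = 0 - 152 = -152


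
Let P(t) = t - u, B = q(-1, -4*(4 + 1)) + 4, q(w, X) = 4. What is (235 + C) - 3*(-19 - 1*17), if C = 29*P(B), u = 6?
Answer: 401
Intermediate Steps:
B = 8 (B = 4 + 4 = 8)
P(t) = -6 + t (P(t) = t - 1*6 = t - 6 = -6 + t)
C = 58 (C = 29*(-6 + 8) = 29*2 = 58)
(235 + C) - 3*(-19 - 1*17) = (235 + 58) - 3*(-19 - 1*17) = 293 - 3*(-19 - 17) = 293 - 3*(-36) = 293 + 108 = 401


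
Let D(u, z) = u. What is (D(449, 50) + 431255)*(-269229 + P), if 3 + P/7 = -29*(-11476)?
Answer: 889473424112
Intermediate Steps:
P = 2329607 (P = -21 + 7*(-29*(-11476)) = -21 + 7*332804 = -21 + 2329628 = 2329607)
(D(449, 50) + 431255)*(-269229 + P) = (449 + 431255)*(-269229 + 2329607) = 431704*2060378 = 889473424112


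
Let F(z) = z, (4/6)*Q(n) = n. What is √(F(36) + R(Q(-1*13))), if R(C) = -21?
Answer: √15 ≈ 3.8730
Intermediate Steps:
Q(n) = 3*n/2
√(F(36) + R(Q(-1*13))) = √(36 - 21) = √15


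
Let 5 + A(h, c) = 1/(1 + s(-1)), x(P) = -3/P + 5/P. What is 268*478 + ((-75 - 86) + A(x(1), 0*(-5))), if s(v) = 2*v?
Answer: 127937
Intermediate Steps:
x(P) = 2/P
A(h, c) = -6 (A(h, c) = -5 + 1/(1 + 2*(-1)) = -5 + 1/(1 - 2) = -5 + 1/(-1) = -5 - 1 = -6)
268*478 + ((-75 - 86) + A(x(1), 0*(-5))) = 268*478 + ((-75 - 86) - 6) = 128104 + (-161 - 6) = 128104 - 167 = 127937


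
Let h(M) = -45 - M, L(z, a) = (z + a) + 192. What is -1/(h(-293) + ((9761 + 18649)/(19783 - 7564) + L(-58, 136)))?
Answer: -4073/2119284 ≈ -0.0019219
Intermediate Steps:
L(z, a) = 192 + a + z (L(z, a) = (a + z) + 192 = 192 + a + z)
-1/(h(-293) + ((9761 + 18649)/(19783 - 7564) + L(-58, 136))) = -1/((-45 - 1*(-293)) + ((9761 + 18649)/(19783 - 7564) + (192 + 136 - 58))) = -1/((-45 + 293) + (28410/12219 + 270)) = -1/(248 + (28410*(1/12219) + 270)) = -1/(248 + (9470/4073 + 270)) = -1/(248 + 1109180/4073) = -1/2119284/4073 = -1*4073/2119284 = -4073/2119284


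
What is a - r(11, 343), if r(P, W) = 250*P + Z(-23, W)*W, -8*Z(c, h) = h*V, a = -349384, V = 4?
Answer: -586619/2 ≈ -2.9331e+5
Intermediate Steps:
Z(c, h) = -h/2 (Z(c, h) = -h*4/8 = -h/2)
r(P, W) = 250*P - W**2/2 (r(P, W) = 250*P + (-W/2)*W = 250*P - W**2/2)
a - r(11, 343) = -349384 - (250*11 - 1/2*343**2) = -349384 - (2750 - 1/2*117649) = -349384 - (2750 - 117649/2) = -349384 - 1*(-112149/2) = -349384 + 112149/2 = -586619/2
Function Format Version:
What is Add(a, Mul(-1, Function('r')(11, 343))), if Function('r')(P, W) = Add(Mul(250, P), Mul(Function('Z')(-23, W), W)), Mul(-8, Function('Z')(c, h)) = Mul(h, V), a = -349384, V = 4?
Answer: Rational(-586619, 2) ≈ -2.9331e+5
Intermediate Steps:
Function('Z')(c, h) = Mul(Rational(-1, 2), h) (Function('Z')(c, h) = Mul(Rational(-1, 8), Mul(h, 4)) = Mul(Rational(-1, 8), Mul(4, h)) = Mul(Rational(-1, 2), h))
Function('r')(P, W) = Add(Mul(250, P), Mul(Rational(-1, 2), Pow(W, 2))) (Function('r')(P, W) = Add(Mul(250, P), Mul(Mul(Rational(-1, 2), W), W)) = Add(Mul(250, P), Mul(Rational(-1, 2), Pow(W, 2))))
Add(a, Mul(-1, Function('r')(11, 343))) = Add(-349384, Mul(-1, Add(Mul(250, 11), Mul(Rational(-1, 2), Pow(343, 2))))) = Add(-349384, Mul(-1, Add(2750, Mul(Rational(-1, 2), 117649)))) = Add(-349384, Mul(-1, Add(2750, Rational(-117649, 2)))) = Add(-349384, Mul(-1, Rational(-112149, 2))) = Add(-349384, Rational(112149, 2)) = Rational(-586619, 2)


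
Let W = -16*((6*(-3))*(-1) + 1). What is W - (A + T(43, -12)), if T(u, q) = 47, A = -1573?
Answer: 1222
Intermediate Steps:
W = -304 (W = -16*(-18*(-1) + 1) = -16*(18 + 1) = -16*19 = -304)
W - (A + T(43, -12)) = -304 - (-1573 + 47) = -304 - 1*(-1526) = -304 + 1526 = 1222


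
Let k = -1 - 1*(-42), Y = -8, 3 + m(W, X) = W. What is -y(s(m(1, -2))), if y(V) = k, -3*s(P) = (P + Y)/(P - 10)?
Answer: -41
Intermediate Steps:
m(W, X) = -3 + W
s(P) = -(-8 + P)/(3*(-10 + P)) (s(P) = -(P - 8)/(3*(P - 10)) = -(-8 + P)/(3*(-10 + P)))
k = 41 (k = -1 + 42 = 41)
y(V) = 41
-y(s(m(1, -2))) = -1*41 = -41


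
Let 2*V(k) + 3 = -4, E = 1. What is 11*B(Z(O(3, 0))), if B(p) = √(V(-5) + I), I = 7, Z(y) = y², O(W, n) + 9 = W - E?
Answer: 11*√14/2 ≈ 20.579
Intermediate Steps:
O(W, n) = -10 + W (O(W, n) = -9 + (W - 1*1) = -9 + (W - 1) = -9 + (-1 + W) = -10 + W)
V(k) = -7/2 (V(k) = -3/2 + (½)*(-4) = -3/2 - 2 = -7/2)
B(p) = √14/2 (B(p) = √(-7/2 + 7) = √(7/2) = √14/2)
11*B(Z(O(3, 0))) = 11*(√14/2) = 11*√14/2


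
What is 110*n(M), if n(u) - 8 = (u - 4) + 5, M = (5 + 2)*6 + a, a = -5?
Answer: 5060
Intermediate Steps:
M = 37 (M = (5 + 2)*6 - 5 = 7*6 - 5 = 42 - 5 = 37)
n(u) = 9 + u (n(u) = 8 + ((u - 4) + 5) = 8 + ((-4 + u) + 5) = 8 + (1 + u) = 9 + u)
110*n(M) = 110*(9 + 37) = 110*46 = 5060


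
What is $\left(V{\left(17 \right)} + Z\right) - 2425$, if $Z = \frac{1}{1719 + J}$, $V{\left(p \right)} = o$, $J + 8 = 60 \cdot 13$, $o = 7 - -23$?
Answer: $- \frac{5965944}{2491} \approx -2395.0$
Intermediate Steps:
$o = 30$ ($o = 7 + 23 = 30$)
$J = 772$ ($J = -8 + 60 \cdot 13 = -8 + 780 = 772$)
$V{\left(p \right)} = 30$
$Z = \frac{1}{2491}$ ($Z = \frac{1}{1719 + 772} = \frac{1}{2491} \approx 0.00040145$)
$\left(V{\left(17 \right)} + Z\right) - 2425 = \left(30 + \frac{1}{2491}\right) - 2425 = \frac{74731}{2491} - 2425 = - \frac{5965944}{2491}$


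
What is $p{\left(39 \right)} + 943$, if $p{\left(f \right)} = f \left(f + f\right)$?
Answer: $3985$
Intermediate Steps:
$p{\left(f \right)} = 2 f^{2}$ ($p{\left(f \right)} = f 2 f = 2 f^{2}$)
$p{\left(39 \right)} + 943 = 2 \cdot 39^{2} + 943 = 2 \cdot 1521 + 943 = 3042 + 943 = 3985$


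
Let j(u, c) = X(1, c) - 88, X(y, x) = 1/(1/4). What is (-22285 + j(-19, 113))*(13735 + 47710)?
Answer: -1374463205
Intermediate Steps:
X(y, x) = 4 (X(y, x) = 1/(¼) = 4)
j(u, c) = -84 (j(u, c) = 4 - 88 = -84)
(-22285 + j(-19, 113))*(13735 + 47710) = (-22285 - 84)*(13735 + 47710) = -22369*61445 = -1374463205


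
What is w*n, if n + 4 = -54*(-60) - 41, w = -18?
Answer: -57510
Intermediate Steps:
n = 3195 (n = -4 + (-54*(-60) - 41) = -4 + (3240 - 41) = -4 + 3199 = 3195)
w*n = -18*3195 = -57510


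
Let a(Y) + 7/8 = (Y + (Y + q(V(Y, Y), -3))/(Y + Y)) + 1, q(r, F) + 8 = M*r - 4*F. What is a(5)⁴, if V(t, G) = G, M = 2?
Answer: 6234839521/2560000 ≈ 2435.5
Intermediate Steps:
q(r, F) = -8 - 4*F + 2*r (q(r, F) = -8 + (2*r - 4*F) = -8 + (-4*F + 2*r) = -8 - 4*F + 2*r)
a(Y) = ⅛ + Y + (4 + 3*Y)/(2*Y) (a(Y) = -7/8 + ((Y + (Y + (-8 - 4*(-3) + 2*Y))/(Y + Y)) + 1) = -7/8 + ((Y + (Y + (-8 + 12 + 2*Y))/((2*Y))) + 1) = -7/8 + ((Y + (Y + (4 + 2*Y))*(1/(2*Y))) + 1) = -7/8 + ((Y + (4 + 3*Y)*(1/(2*Y))) + 1) = -7/8 + ((Y + (4 + 3*Y)/(2*Y)) + 1) = -7/8 + (1 + Y + (4 + 3*Y)/(2*Y)) = ⅛ + Y + (4 + 3*Y)/(2*Y))
a(5)⁴ = (13/8 + 5 + 2/5)⁴ = (13/8 + 5 + 2*(⅕))⁴ = (13/8 + 5 + ⅖)⁴ = (281/40)⁴ = 6234839521/2560000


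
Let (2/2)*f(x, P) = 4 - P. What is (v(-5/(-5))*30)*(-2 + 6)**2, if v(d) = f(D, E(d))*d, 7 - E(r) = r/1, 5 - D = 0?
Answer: -960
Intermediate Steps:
D = 5 (D = 5 - 1*0 = 5 + 0 = 5)
E(r) = 7 - r (E(r) = 7 - r/1 = 7 - r)
f(x, P) = 4 - P
v(d) = d*(-3 + d) (v(d) = (4 - (7 - d))*d = (4 + (-7 + d))*d = (-3 + d)*d = d*(-3 + d))
(v(-5/(-5))*30)*(-2 + 6)**2 = (((-5/(-5))*(-3 - 5/(-5)))*30)*(-2 + 6)**2 = (((-5*(-1/5))*(-3 - 5*(-1/5)))*30)*4**2 = ((1*(-3 + 1))*30)*16 = ((1*(-2))*30)*16 = -2*30*16 = -60*16 = -960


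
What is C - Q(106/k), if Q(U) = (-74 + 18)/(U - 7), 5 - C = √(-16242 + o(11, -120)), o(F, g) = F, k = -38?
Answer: -67/93 - I*√16231 ≈ -0.72043 - 127.4*I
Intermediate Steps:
C = 5 - I*√16231 (C = 5 - √(-16242 + 11) = 5 - √(-16231) = 5 - I*√16231 ≈ 5.0 - 127.4*I)
Q(U) = -56/(-7 + U)
C - Q(106/k) = (5 - I*√16231) - (-56)/(-7 + 106/(-38)) = (5 - I*√16231) - (-56)/(-7 + 106*(-1/38)) = (5 - I*√16231) - (-56)/(-7 - 53/19) = (5 - I*√16231) - (-56)/(-186/19) = (5 - I*√16231) - (-56)*(-19)/186 = (5 - I*√16231) - 1*532/93 = (5 - I*√16231) - 532/93 = -67/93 - I*√16231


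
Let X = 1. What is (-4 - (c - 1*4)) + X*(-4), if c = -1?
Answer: -3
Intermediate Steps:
(-4 - (c - 1*4)) + X*(-4) = (-4 - (-1 - 1*4)) + 1*(-4) = (-4 - (-1 - 4)) - 4 = (-4 - 1*(-5)) - 4 = (-4 + 5) - 4 = 1 - 4 = -3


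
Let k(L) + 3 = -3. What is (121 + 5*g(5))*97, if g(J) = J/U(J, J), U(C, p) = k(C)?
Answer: 67997/6 ≈ 11333.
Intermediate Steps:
k(L) = -6 (k(L) = -3 - 3 = -6)
U(C, p) = -6
g(J) = -J/6 (g(J) = J/(-6) = J*(-1/6) = -J/6)
(121 + 5*g(5))*97 = (121 + 5*(-1/6*5))*97 = (121 + 5*(-5/6))*97 = (121 - 25/6)*97 = (701/6)*97 = 67997/6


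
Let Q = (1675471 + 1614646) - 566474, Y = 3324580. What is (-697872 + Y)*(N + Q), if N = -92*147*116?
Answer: 3033477374172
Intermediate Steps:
N = -1568784 (N = -13524*116 = -1568784)
Q = 2723643 (Q = 3290117 - 566474 = 2723643)
(-697872 + Y)*(N + Q) = (-697872 + 3324580)*(-1568784 + 2723643) = 2626708*1154859 = 3033477374172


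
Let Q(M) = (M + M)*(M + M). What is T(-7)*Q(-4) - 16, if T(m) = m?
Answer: -464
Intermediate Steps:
Q(M) = 4*M² (Q(M) = (2*M)*(2*M) = 4*M²)
T(-7)*Q(-4) - 16 = -28*(-4)² - 16 = -28*16 - 16 = -7*64 - 16 = -448 - 16 = -464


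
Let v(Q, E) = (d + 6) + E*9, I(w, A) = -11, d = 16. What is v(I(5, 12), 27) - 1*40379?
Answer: -40114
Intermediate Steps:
v(Q, E) = 22 + 9*E (v(Q, E) = (16 + 6) + E*9 = 22 + 9*E)
v(I(5, 12), 27) - 1*40379 = (22 + 9*27) - 1*40379 = (22 + 243) - 40379 = 265 - 40379 = -40114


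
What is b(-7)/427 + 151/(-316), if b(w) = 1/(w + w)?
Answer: -451497/944524 ≈ -0.47802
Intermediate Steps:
b(w) = 1/(2*w)
b(-7)/427 + 151/(-316) = ((1/2)/(-7))/427 + 151/(-316) = ((1/2)*(-1/7))*(1/427) + 151*(-1/316) = -1/14*1/427 - 151/316 = -1/5978 - 151/316 = -451497/944524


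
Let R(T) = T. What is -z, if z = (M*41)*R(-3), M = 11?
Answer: 1353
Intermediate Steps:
z = -1353 (z = (11*41)*(-3) = 451*(-3) = -1353)
-z = -1*(-1353) = 1353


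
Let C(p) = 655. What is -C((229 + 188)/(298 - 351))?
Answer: -655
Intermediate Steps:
-C((229 + 188)/(298 - 351)) = -1*655 = -655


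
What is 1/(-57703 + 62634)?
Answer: 1/4931 ≈ 0.00020280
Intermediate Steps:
1/(-57703 + 62634) = 1/4931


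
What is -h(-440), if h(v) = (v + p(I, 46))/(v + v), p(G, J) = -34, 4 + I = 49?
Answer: -237/440 ≈ -0.53864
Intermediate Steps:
I = 45 (I = -4 + 49 = 45)
h(v) = (-34 + v)/(2*v) (h(v) = (v - 34)/(v + v) = (-34 + v)/((2*v)) = (-34 + v)*(1/(2*v)) = (-34 + v)/(2*v))
-h(-440) = -(-34 - 440)/(2*(-440)) = -(-1)*(-474)/(2*440) = -1*237/440 = -237/440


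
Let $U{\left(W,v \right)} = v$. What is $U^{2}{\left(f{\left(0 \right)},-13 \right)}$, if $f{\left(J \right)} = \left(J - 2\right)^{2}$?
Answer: $169$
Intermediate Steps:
$f{\left(J \right)} = \left(-2 + J\right)^{2}$
$U^{2}{\left(f{\left(0 \right)},-13 \right)} = \left(-13\right)^{2} = 169$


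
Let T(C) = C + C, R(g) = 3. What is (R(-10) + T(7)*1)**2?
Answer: 289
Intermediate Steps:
T(C) = 2*C
(R(-10) + T(7)*1)**2 = (3 + (2*7)*1)**2 = (3 + 14*1)**2 = (3 + 14)**2 = 17**2 = 289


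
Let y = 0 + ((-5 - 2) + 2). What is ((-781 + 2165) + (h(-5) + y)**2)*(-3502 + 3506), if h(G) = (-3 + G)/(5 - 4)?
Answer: 6212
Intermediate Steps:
y = -5 (y = 0 + (-7 + 2) = 0 - 5 = -5)
h(G) = -3 + G (h(G) = (-3 + G)/1 = (-3 + G)*1 = -3 + G)
((-781 + 2165) + (h(-5) + y)**2)*(-3502 + 3506) = ((-781 + 2165) + ((-3 - 5) - 5)**2)*(-3502 + 3506) = (1384 + (-8 - 5)**2)*4 = (1384 + (-13)**2)*4 = (1384 + 169)*4 = 1553*4 = 6212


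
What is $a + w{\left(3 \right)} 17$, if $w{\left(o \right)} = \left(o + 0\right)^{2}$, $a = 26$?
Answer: $179$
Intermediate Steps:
$w{\left(o \right)} = o^{2}$
$a + w{\left(3 \right)} 17 = 26 + 3^{2} \cdot 17 = 26 + 9 \cdot 17 = 26 + 153 = 179$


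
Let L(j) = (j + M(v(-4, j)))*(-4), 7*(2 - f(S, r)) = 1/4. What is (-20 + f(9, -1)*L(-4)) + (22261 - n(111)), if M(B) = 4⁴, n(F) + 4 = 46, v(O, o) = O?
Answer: 20219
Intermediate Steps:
n(F) = 42 (n(F) = -4 + 46 = 42)
f(S, r) = 55/28 (f(S, r) = 2 - ⅐/4 = 2 - ⅐*¼ = 2 - 1/28 = 55/28)
M(B) = 256
L(j) = -1024 - 4*j (L(j) = (j + 256)*(-4) = (256 + j)*(-4) = -1024 - 4*j)
(-20 + f(9, -1)*L(-4)) + (22261 - n(111)) = (-20 + 55*(-1024 - 4*(-4))/28) + (22261 - 1*42) = (-20 + 55*(-1024 + 16)/28) + (22261 - 42) = (-20 + (55/28)*(-1008)) + 22219 = (-20 - 1980) + 22219 = -2000 + 22219 = 20219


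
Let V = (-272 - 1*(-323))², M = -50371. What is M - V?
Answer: -52972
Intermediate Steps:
V = 2601 (V = (-272 + 323)² = 51² = 2601)
M - V = -50371 - 1*2601 = -50371 - 2601 = -52972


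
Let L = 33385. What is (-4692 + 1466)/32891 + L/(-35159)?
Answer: -1211488969/1156414669 ≈ -1.0476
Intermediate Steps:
(-4692 + 1466)/32891 + L/(-35159) = (-4692 + 1466)/32891 + 33385/(-35159) = -3226*1/32891 + 33385*(-1/35159) = -3226/32891 - 33385/35159 = -1211488969/1156414669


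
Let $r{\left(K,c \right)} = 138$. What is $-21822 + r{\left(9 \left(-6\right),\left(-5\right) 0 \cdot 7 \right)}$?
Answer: $-21684$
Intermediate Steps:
$-21822 + r{\left(9 \left(-6\right),\left(-5\right) 0 \cdot 7 \right)} = -21822 + 138 = -21684$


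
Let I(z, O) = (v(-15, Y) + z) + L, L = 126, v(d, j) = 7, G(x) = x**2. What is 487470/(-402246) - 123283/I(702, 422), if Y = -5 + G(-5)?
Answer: -8332855178/55979235 ≈ -148.86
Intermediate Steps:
Y = 20 (Y = -5 + (-5)**2 = -5 + 25 = 20)
I(z, O) = 133 + z (I(z, O) = (7 + z) + 126 = 133 + z)
487470/(-402246) - 123283/I(702, 422) = 487470/(-402246) - 123283/(133 + 702) = 487470*(-1/402246) - 123283/835 = -81245/67041 - 123283*1/835 = -81245/67041 - 123283/835 = -8332855178/55979235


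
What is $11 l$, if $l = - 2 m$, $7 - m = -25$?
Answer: $-704$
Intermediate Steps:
$m = 32$ ($m = 7 - -25 = 7 + 25 = 32$)
$l = -64$ ($l = \left(-2\right) 32 = -64$)
$11 l = 11 \left(-64\right) = -704$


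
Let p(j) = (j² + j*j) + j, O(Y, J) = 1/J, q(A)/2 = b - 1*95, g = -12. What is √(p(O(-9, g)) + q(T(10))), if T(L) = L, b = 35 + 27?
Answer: I*√9514/12 ≈ 8.1283*I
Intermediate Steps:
b = 62
q(A) = -66 (q(A) = 2*(62 - 1*95) = 2*(62 - 95) = 2*(-33) = -66)
p(j) = j + 2*j² (p(j) = (j² + j²) + j = 2*j² + j = j + 2*j²)
√(p(O(-9, g)) + q(T(10))) = √((1 + 2/(-12))/(-12) - 66) = √(-(1 + 2*(-1/12))/12 - 66) = √(-(1 - ⅙)/12 - 66) = √(-1/12*⅚ - 66) = √(-5/72 - 66) = √(-4757/72) = I*√9514/12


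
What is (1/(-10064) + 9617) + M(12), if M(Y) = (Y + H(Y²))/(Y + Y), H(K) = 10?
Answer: 290384137/30192 ≈ 9617.9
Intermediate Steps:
M(Y) = (10 + Y)/(2*Y) (M(Y) = (Y + 10)/(Y + Y) = (10 + Y)/((2*Y)) = (10 + Y)*(1/(2*Y)) = (10 + Y)/(2*Y))
(1/(-10064) + 9617) + M(12) = (1/(-10064) + 9617) + (½)*(10 + 12)/12 = (-1/10064 + 9617) + (½)*(1/12)*22 = 96785487/10064 + 11/12 = 290384137/30192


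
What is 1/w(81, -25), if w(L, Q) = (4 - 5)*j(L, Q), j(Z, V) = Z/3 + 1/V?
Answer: -25/674 ≈ -0.037092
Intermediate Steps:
j(Z, V) = 1/V + Z/3 (j(Z, V) = Z*(⅓) + 1/V = Z/3 + 1/V = 1/V + Z/3)
w(L, Q) = -1/Q - L/3 (w(L, Q) = (4 - 5)*(1/Q + L/3) = -(1/Q + L/3) = -1/Q - L/3)
1/w(81, -25) = 1/(-1/(-25) - ⅓*81) = 1/(-1*(-1/25) - 27) = 1/(1/25 - 27) = 1/(-674/25) = -25/674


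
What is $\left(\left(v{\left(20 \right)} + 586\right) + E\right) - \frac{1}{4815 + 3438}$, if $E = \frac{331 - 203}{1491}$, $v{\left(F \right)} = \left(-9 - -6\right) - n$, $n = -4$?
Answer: $\frac{344010514}{585963} \approx 587.09$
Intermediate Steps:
$v{\left(F \right)} = 1$ ($v{\left(F \right)} = \left(-9 - -6\right) - -4 = \left(-9 + 6\right) + 4 = -3 + 4 = 1$)
$E = \frac{128}{1491}$ ($E = 128 \cdot \frac{1}{1491} = \frac{128}{1491} \approx 0.085848$)
$\left(\left(v{\left(20 \right)} + 586\right) + E\right) - \frac{1}{4815 + 3438} = \left(\left(1 + 586\right) + \frac{128}{1491}\right) - \frac{1}{4815 + 3438} = \left(587 + \frac{128}{1491}\right) - \frac{1}{8253} = \frac{875345}{1491} - \frac{1}{8253} = \frac{344010514}{585963}$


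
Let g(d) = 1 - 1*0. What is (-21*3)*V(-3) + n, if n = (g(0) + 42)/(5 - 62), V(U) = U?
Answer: 10730/57 ≈ 188.25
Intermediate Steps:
g(d) = 1 (g(d) = 1 + 0 = 1)
n = -43/57 (n = (1 + 42)/(5 - 62) = 43/(-57) = 43*(-1/57) = -43/57 ≈ -0.75439)
(-21*3)*V(-3) + n = -21*3*(-3) - 43/57 = -63*(-3) - 43/57 = 189 - 43/57 = 10730/57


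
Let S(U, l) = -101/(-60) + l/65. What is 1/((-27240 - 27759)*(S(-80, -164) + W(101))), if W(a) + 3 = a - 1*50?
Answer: -52/134875881 ≈ -3.8554e-7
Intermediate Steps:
S(U, l) = 101/60 + l/65 (S(U, l) = -101*(-1/60) + l*(1/65) = 101/60 + l/65)
W(a) = -53 + a (W(a) = -3 + (a - 1*50) = -3 + (a - 50) = -3 + (-50 + a) = -53 + a)
1/((-27240 - 27759)*(S(-80, -164) + W(101))) = 1/((-27240 - 27759)*((101/60 + (1/65)*(-164)) + (-53 + 101))) = 1/(-54999*((101/60 - 164/65) + 48)) = 1/(-54999*(-131/156 + 48)) = 1/(-54999*7357/156) = 1/(-134875881/52) = -52/134875881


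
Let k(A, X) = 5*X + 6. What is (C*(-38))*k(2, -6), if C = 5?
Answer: 4560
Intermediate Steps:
k(A, X) = 6 + 5*X
(C*(-38))*k(2, -6) = (5*(-38))*(6 + 5*(-6)) = -190*(6 - 30) = -190*(-24) = 4560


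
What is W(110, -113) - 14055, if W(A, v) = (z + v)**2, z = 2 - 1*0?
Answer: -1734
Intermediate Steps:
z = 2 (z = 2 + 0 = 2)
W(A, v) = (2 + v)**2
W(110, -113) - 14055 = (2 - 113)**2 - 14055 = (-111)**2 - 14055 = 12321 - 14055 = -1734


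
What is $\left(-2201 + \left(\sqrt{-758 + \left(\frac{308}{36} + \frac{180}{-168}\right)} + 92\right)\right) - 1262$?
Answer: $-3371 + \frac{i \sqrt{1323910}}{42} \approx -3371.0 + 27.396 i$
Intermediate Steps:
$\left(-2201 + \left(\sqrt{-758 + \left(\frac{308}{36} + \frac{180}{-168}\right)} + 92\right)\right) - 1262 = \left(-2201 + \left(\sqrt{-758 + \left(308 \cdot \frac{1}{36} + 180 \left(- \frac{1}{168}\right)\right)} + 92\right)\right) - 1262 = \left(-2201 + \left(\sqrt{-758 + \left(\frac{77}{9} - \frac{15}{14}\right)} + 92\right)\right) - 1262 = \left(-2201 + \left(\sqrt{-758 + \frac{943}{126}} + 92\right)\right) - 1262 = \left(-2201 + \left(\sqrt{- \frac{94565}{126}} + 92\right)\right) - 1262 = \left(-2201 + \left(\frac{i \sqrt{1323910}}{42} + 92\right)\right) - 1262 = \left(-2201 + \left(92 + \frac{i \sqrt{1323910}}{42}\right)\right) - 1262 = \left(-2109 + \frac{i \sqrt{1323910}}{42}\right) - 1262 = -3371 + \frac{i \sqrt{1323910}}{42}$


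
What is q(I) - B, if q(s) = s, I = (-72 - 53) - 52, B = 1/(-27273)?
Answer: -4827320/27273 ≈ -177.00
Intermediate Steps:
B = -1/27273 ≈ -3.6666e-5
I = -177 (I = -125 - 52 = -177)
q(I) - B = -177 - 1*(-1/27273) = -177 + 1/27273 = -4827320/27273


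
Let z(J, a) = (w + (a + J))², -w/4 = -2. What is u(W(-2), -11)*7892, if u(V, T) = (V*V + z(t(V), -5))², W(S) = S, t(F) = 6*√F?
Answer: 7015988 - 33525216*I*√2 ≈ 7.016e+6 - 4.7412e+7*I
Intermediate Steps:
w = 8 (w = -4*(-2) = 8)
z(J, a) = (8 + J + a)² (z(J, a) = (8 + (a + J))² = (8 + (J + a))² = (8 + J + a)²)
u(V, T) = (V² + (3 + 6*√V)²)² (u(V, T) = (V*V + (8 + 6*√V - 5)²)² = (V² + (3 + 6*√V)²)²)
u(W(-2), -11)*7892 = ((-2)² + 9*(1 + 2*√(-2))²)²*7892 = (4 + 9*(1 + 2*(I*√2))²)²*7892 = (4 + 9*(1 + 2*I*√2)²)²*7892 = 7892*(4 + 9*(1 + 2*I*√2)²)²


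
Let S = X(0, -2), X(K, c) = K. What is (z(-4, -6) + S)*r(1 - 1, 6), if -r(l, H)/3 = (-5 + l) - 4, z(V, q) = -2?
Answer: -54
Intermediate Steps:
S = 0
r(l, H) = 27 - 3*l (r(l, H) = -3*((-5 + l) - 4) = -3*(-9 + l) = 27 - 3*l)
(z(-4, -6) + S)*r(1 - 1, 6) = (-2 + 0)*(27 - 3*(1 - 1)) = -2*(27 - 3*0) = -2*(27 + 0) = -2*27 = -54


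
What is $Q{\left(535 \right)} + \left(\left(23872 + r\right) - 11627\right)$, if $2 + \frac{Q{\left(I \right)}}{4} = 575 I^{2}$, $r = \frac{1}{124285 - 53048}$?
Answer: $\frac{46897435474670}{71237} \approx 6.5833 \cdot 10^{8}$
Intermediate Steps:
$r = \frac{1}{71237} \approx 1.4038 \cdot 10^{-5}$
$Q{\left(I \right)} = -8 + 2300 I^{2}$ ($Q{\left(I \right)} = -8 + 4 \cdot 575 I^{2} = -8 + 2300 I^{2}$)
$Q{\left(535 \right)} + \left(\left(23872 + r\right) - 11627\right) = \left(-8 + 2300 \cdot 535^{2}\right) + \left(\left(23872 + \frac{1}{71237}\right) - 11627\right) = \left(-8 + 2300 \cdot 286225\right) + \left(\frac{1700569665}{71237} - 11627\right) = \left(-8 + 658317500\right) + \frac{872297066}{71237} = 658317492 + \frac{872297066}{71237} = \frac{46897435474670}{71237}$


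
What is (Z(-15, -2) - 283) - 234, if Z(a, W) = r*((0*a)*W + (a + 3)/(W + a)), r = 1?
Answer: -8777/17 ≈ -516.29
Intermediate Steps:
Z(a, W) = (3 + a)/(W + a) (Z(a, W) = 1*((0*a)*W + (a + 3)/(W + a)) = 1*(0*W + (3 + a)/(W + a)) = 1*(0 + (3 + a)/(W + a)) = 1*((3 + a)/(W + a)) = (3 + a)/(W + a))
(Z(-15, -2) - 283) - 234 = ((3 - 15)/(-2 - 15) - 283) - 234 = (-12/(-17) - 283) - 234 = (-1/17*(-12) - 283) - 234 = (12/17 - 283) - 234 = -4799/17 - 234 = -8777/17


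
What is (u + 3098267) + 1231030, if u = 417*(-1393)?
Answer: 3748416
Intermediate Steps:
u = -580881
(u + 3098267) + 1231030 = (-580881 + 3098267) + 1231030 = 2517386 + 1231030 = 3748416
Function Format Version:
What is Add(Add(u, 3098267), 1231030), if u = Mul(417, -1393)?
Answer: 3748416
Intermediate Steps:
u = -580881
Add(Add(u, 3098267), 1231030) = Add(Add(-580881, 3098267), 1231030) = Add(2517386, 1231030) = 3748416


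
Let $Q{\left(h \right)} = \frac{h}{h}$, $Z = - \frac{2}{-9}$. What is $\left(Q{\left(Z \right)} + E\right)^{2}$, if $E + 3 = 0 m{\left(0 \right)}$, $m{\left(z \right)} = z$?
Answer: $4$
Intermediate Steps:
$Z = \frac{2}{9}$ ($Z = \left(-2\right) \left(- \frac{1}{9}\right) = \frac{2}{9} \approx 0.22222$)
$Q{\left(h \right)} = 1$
$E = -3$ ($E = -3 + 0 \cdot 0 = -3 + 0 = -3$)
$\left(Q{\left(Z \right)} + E\right)^{2} = \left(1 - 3\right)^{2} = \left(-2\right)^{2} = 4$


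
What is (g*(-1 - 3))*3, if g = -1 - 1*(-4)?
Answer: -36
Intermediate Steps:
g = 3 (g = -1 + 4 = 3)
(g*(-1 - 3))*3 = (3*(-1 - 3))*3 = (3*(-4))*3 = -12*3 = -36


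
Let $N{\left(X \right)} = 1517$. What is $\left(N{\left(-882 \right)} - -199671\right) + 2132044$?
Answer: $2333232$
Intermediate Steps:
$\left(N{\left(-882 \right)} - -199671\right) + 2132044 = \left(1517 - -199671\right) + 2132044 = \left(1517 + 199671\right) + 2132044 = 201188 + 2132044 = 2333232$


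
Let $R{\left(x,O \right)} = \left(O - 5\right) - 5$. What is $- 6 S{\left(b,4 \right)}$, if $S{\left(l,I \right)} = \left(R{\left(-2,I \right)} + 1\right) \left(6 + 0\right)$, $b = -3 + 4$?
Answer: $180$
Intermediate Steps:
$R{\left(x,O \right)} = -10 + O$ ($R{\left(x,O \right)} = \left(-5 + O\right) - 5 = -10 + O$)
$b = 1$
$S{\left(l,I \right)} = -54 + 6 I$ ($S{\left(l,I \right)} = \left(\left(-10 + I\right) + 1\right) \left(6 + 0\right) = \left(-9 + I\right) 6 = -54 + 6 I$)
$- 6 S{\left(b,4 \right)} = - 6 \left(-54 + 6 \cdot 4\right) = - 6 \left(-54 + 24\right) = \left(-6\right) \left(-30\right) = 180$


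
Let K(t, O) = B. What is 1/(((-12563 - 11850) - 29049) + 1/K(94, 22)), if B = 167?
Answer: -167/8928153 ≈ -1.8705e-5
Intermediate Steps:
K(t, O) = 167
1/(((-12563 - 11850) - 29049) + 1/K(94, 22)) = 1/(((-12563 - 11850) - 29049) + 1/167) = 1/((-24413 - 29049) + 1/167) = 1/(-53462 + 1/167) = 1/(-8928153/167) = -167/8928153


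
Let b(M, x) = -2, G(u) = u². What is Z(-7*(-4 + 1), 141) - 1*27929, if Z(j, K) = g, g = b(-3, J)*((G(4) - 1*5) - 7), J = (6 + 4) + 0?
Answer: -27937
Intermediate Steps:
J = 10 (J = 10 + 0 = 10)
g = -8 (g = -2*((4² - 1*5) - 7) = -2*((16 - 5) - 7) = -2*(11 - 7) = -2*4 = -8)
Z(j, K) = -8
Z(-7*(-4 + 1), 141) - 1*27929 = -8 - 1*27929 = -8 - 27929 = -27937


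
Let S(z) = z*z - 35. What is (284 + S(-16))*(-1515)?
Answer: -765075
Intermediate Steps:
S(z) = -35 + z² (S(z) = z² - 35 = -35 + z²)
(284 + S(-16))*(-1515) = (284 + (-35 + (-16)²))*(-1515) = (284 + (-35 + 256))*(-1515) = (284 + 221)*(-1515) = 505*(-1515) = -765075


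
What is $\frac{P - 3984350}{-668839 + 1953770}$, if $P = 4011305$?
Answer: $\frac{26955}{1284931} \approx 0.020978$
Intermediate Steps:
$\frac{P - 3984350}{-668839 + 1953770} = \frac{4011305 - 3984350}{-668839 + 1953770} = \frac{26955}{1284931}$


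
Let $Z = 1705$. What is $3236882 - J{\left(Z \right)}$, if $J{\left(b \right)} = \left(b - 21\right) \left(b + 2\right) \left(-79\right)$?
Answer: $230329334$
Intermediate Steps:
$J{\left(b \right)} = - 79 \left(-21 + b\right) \left(2 + b\right)$ ($J{\left(b \right)} = \left(-21 + b\right) \left(2 + b\right) \left(-79\right) = - 79 \left(-21 + b\right) \left(2 + b\right)$)
$3236882 - J{\left(Z \right)} = 3236882 - \left(3318 - 79 \cdot 1705^{2} + 1501 \cdot 1705\right) = 3236882 - \left(3318 - 229654975 + 2559205\right) = 3236882 - -227092452 = 3236882 + 227092452 = 230329334$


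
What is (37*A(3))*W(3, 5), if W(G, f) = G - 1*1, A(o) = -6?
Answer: -444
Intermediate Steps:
W(G, f) = -1 + G (W(G, f) = G - 1 = -1 + G)
(37*A(3))*W(3, 5) = (37*(-6))*(-1 + 3) = -222*2 = -444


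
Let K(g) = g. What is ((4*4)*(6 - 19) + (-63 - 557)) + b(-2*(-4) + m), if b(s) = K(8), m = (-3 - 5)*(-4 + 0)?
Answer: -820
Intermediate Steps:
m = 32 (m = -8*(-4) = 32)
b(s) = 8
((4*4)*(6 - 19) + (-63 - 557)) + b(-2*(-4) + m) = ((4*4)*(6 - 19) + (-63 - 557)) + 8 = (16*(-13) - 620) + 8 = (-208 - 620) + 8 = -828 + 8 = -820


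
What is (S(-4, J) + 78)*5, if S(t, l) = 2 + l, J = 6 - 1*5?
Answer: 405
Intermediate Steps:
J = 1 (J = 6 - 5 = 1)
(S(-4, J) + 78)*5 = ((2 + 1) + 78)*5 = (3 + 78)*5 = 81*5 = 405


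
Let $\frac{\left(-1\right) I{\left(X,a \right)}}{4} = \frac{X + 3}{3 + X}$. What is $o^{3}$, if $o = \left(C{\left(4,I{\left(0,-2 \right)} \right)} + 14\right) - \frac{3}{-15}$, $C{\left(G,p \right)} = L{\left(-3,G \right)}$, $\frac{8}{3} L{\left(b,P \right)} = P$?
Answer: $\frac{3869893}{1000} \approx 3869.9$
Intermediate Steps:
$L{\left(b,P \right)} = \frac{3 P}{8}$
$I{\left(X,a \right)} = -4$ ($I{\left(X,a \right)} = - 4 \frac{X + 3}{3 + X} = - 4 \frac{3 + X}{3 + X} = \left(-4\right) 1 = -4$)
$C{\left(G,p \right)} = \frac{3 G}{8}$
$o = \frac{157}{10}$ ($o = \left(\frac{3}{8} \cdot 4 + 14\right) - \frac{3}{-15} = \left(\frac{3}{2} + 14\right) - - \frac{1}{5} = \frac{31}{2} + \frac{1}{5} = \frac{157}{10} \approx 15.7$)
$o^{3} = \left(\frac{157}{10}\right)^{3} = \frac{3869893}{1000}$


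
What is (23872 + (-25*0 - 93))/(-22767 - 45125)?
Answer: -23779/67892 ≈ -0.35025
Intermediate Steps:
(23872 + (-25*0 - 93))/(-22767 - 45125) = (23872 + (0 - 93))/(-67892) = (23872 - 93)*(-1/67892) = 23779*(-1/67892) = -23779/67892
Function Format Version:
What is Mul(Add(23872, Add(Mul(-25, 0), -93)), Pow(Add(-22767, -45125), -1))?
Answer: Rational(-23779, 67892) ≈ -0.35025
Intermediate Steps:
Mul(Add(23872, Add(Mul(-25, 0), -93)), Pow(Add(-22767, -45125), -1)) = Mul(Add(23872, Add(0, -93)), Pow(-67892, -1)) = Mul(Add(23872, -93), Rational(-1, 67892)) = Mul(23779, Rational(-1, 67892)) = Rational(-23779, 67892)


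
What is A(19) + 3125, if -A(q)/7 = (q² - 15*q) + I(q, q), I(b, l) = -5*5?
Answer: 2768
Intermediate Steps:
I(b, l) = -25
A(q) = 175 - 7*q² + 105*q (A(q) = -7*((q² - 15*q) - 25) = -7*(-25 + q² - 15*q) = 175 - 7*q² + 105*q)
A(19) + 3125 = (175 - 7*19² + 105*19) + 3125 = (175 - 7*361 + 1995) + 3125 = (175 - 2527 + 1995) + 3125 = -357 + 3125 = 2768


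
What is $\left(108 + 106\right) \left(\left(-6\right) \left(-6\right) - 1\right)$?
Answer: $7490$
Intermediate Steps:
$\left(108 + 106\right) \left(\left(-6\right) \left(-6\right) - 1\right) = 214 \left(36 - 1\right) = 214 \cdot 35 = 7490$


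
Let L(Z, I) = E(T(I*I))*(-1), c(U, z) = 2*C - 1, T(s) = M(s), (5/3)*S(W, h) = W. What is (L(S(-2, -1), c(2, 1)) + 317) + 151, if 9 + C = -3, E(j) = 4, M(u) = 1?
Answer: 464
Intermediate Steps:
S(W, h) = 3*W/5
T(s) = 1
C = -12 (C = -9 - 3 = -12)
c(U, z) = -25 (c(U, z) = 2*(-12) - 1 = -24 - 1 = -25)
L(Z, I) = -4 (L(Z, I) = 4*(-1) = -4)
(L(S(-2, -1), c(2, 1)) + 317) + 151 = (-4 + 317) + 151 = 313 + 151 = 464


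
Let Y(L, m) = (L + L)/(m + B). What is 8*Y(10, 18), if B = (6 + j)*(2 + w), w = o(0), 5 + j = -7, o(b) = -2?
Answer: 80/9 ≈ 8.8889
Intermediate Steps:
j = -12 (j = -5 - 7 = -12)
w = -2
B = 0 (B = (6 - 12)*(2 - 2) = -6*0 = 0)
Y(L, m) = 2*L/m (Y(L, m) = (L + L)/(m + 0) = (2*L)/m = 2*L/m)
8*Y(10, 18) = 8*(2*10/18) = 8*(2*10*(1/18)) = 8*(10/9) = 80/9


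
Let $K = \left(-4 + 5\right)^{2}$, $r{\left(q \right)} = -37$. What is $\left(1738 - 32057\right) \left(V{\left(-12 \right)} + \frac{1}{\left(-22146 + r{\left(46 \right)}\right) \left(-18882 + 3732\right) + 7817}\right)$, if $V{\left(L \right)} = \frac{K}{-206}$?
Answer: $\frac{10189611369459}{69232535002} \approx 147.18$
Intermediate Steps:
$K = 1$ ($K = 1^{2} = 1$)
$V{\left(L \right)} = - \frac{1}{206}$ ($V{\left(L \right)} = 1 \frac{1}{-206} = 1 \left(- \frac{1}{206}\right) = - \frac{1}{206}$)
$\left(1738 - 32057\right) \left(V{\left(-12 \right)} + \frac{1}{\left(-22146 + r{\left(46 \right)}\right) \left(-18882 + 3732\right) + 7817}\right) = \left(1738 - 32057\right) \left(- \frac{1}{206} + \frac{1}{\left(-22146 - 37\right) \left(-18882 + 3732\right) + 7817}\right) = - 30319 \left(- \frac{1}{206} + \frac{1}{\left(-22183\right) \left(-15150\right) + 7817}\right) = - 30319 \left(- \frac{1}{206} + \frac{1}{336072450 + 7817}\right) = - 30319 \left(- \frac{1}{206} + \frac{1}{336080267}\right) = \left(-30319\right) \left(- \frac{336080061}{69232535002}\right) = \frac{10189611369459}{69232535002}$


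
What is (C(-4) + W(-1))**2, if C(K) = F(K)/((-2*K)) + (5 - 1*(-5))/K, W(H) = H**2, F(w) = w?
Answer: 4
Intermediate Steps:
C(K) = -1/2 + 10/K (C(K) = K/((-2*K)) + (5 - 1*(-5))/K = K*(-1/(2*K)) + (5 + 5)/K = -1/2 + 10/K)
(C(-4) + W(-1))**2 = ((1/2)*(20 - 1*(-4))/(-4) + (-1)**2)**2 = ((1/2)*(-1/4)*(20 + 4) + 1)**2 = ((1/2)*(-1/4)*24 + 1)**2 = (-3 + 1)**2 = (-2)**2 = 4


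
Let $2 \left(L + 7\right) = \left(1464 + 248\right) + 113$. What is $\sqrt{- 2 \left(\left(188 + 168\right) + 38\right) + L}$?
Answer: $\frac{\sqrt{470}}{2} \approx 10.84$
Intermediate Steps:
$L = \frac{1811}{2}$ ($L = -7 + \frac{\left(1464 + 248\right) + 113}{2} = -7 + \frac{1712 + 113}{2} = -7 + \frac{1}{2} \cdot 1825 = -7 + \frac{1825}{2} = \frac{1811}{2} \approx 905.5$)
$\sqrt{- 2 \left(\left(188 + 168\right) + 38\right) + L} = \sqrt{- 2 \left(\left(188 + 168\right) + 38\right) + \frac{1811}{2}} = \sqrt{- 2 \left(356 + 38\right) + \frac{1811}{2}} = \sqrt{\left(-2\right) 394 + \frac{1811}{2}} = \sqrt{-788 + \frac{1811}{2}} = \sqrt{\frac{235}{2}} = \frac{\sqrt{470}}{2}$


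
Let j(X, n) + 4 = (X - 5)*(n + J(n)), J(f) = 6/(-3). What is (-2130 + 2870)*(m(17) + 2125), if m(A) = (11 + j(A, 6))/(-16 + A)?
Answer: 1613200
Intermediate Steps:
J(f) = -2 (J(f) = 6*(-⅓) = -2)
j(X, n) = -4 + (-5 + X)*(-2 + n) (j(X, n) = -4 + (X - 5)*(n - 2) = -4 + (-5 + X)*(-2 + n))
m(A) = (-13 + 4*A)/(-16 + A) (m(A) = (11 + (6 - 5*6 - 2*A + A*6))/(-16 + A) = (11 + (6 - 30 - 2*A + 6*A))/(-16 + A) = (11 + (-24 + 4*A))/(-16 + A) = (-13 + 4*A)/(-16 + A))
(-2130 + 2870)*(m(17) + 2125) = (-2130 + 2870)*((-13 + 4*17)/(-16 + 17) + 2125) = 740*((-13 + 68)/1 + 2125) = 740*(1*55 + 2125) = 740*(55 + 2125) = 740*2180 = 1613200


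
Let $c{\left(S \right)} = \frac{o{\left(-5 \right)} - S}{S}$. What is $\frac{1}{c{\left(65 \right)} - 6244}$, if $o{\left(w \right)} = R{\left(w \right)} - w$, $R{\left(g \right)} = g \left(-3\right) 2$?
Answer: $- \frac{13}{81178} \approx -0.00016014$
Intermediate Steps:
$R{\left(g \right)} = - 6 g$ ($R{\left(g \right)} = - 3 g 2 = - 6 g$)
$o{\left(w \right)} = - 7 w$ ($o{\left(w \right)} = - 6 w - w = - 7 w$)
$c{\left(S \right)} = \frac{35 - S}{S}$ ($c{\left(S \right)} = \frac{\left(-7\right) \left(-5\right) - S}{S} = \frac{35 - S}{S}$)
$\frac{1}{c{\left(65 \right)} - 6244} = \frac{1}{\frac{35 - 65}{65} - 6244} = \frac{1}{\frac{1}{65} \left(-30\right) - 6244} = \frac{1}{- \frac{6}{13} - 6244} = \frac{1}{- \frac{81178}{13}} = - \frac{13}{81178}$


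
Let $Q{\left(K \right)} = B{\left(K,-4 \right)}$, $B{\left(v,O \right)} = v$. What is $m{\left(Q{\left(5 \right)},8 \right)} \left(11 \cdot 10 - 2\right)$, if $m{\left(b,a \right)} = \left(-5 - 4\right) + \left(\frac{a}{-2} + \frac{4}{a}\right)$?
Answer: $-1350$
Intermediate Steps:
$Q{\left(K \right)} = K$
$m{\left(b,a \right)} = -9 + \frac{4}{a} - \frac{a}{2}$ ($m{\left(b,a \right)} = -9 + \left(a \left(- \frac{1}{2}\right) + \frac{4}{a}\right) = -9 - \left(\frac{a}{2} - \frac{4}{a}\right) = -9 + \frac{4}{a} - \frac{a}{2}$)
$m{\left(Q{\left(5 \right)},8 \right)} \left(11 \cdot 10 - 2\right) = \left(-9 + \frac{4}{8} - 4\right) \left(11 \cdot 10 - 2\right) = \left(-9 + 4 \cdot \frac{1}{8} - 4\right) \left(110 - 2\right) = \left(-9 + \frac{1}{2} - 4\right) 108 = \left(- \frac{25}{2}\right) 108 = -1350$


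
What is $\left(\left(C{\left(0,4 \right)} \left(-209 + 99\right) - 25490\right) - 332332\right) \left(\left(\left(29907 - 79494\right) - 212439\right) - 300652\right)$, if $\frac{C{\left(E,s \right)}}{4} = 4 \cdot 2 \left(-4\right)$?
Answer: $193416061076$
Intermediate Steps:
$C{\left(E,s \right)} = -128$ ($C{\left(E,s \right)} = 4 \cdot 4 \cdot 2 \left(-4\right) = 4 \cdot 8 \left(-4\right) = 4 \left(-32\right) = -128$)
$\left(\left(C{\left(0,4 \right)} \left(-209 + 99\right) - 25490\right) - 332332\right) \left(\left(\left(29907 - 79494\right) - 212439\right) - 300652\right) = \left(\left(- 128 \left(-209 + 99\right) - 25490\right) - 332332\right) \left(\left(\left(29907 - 79494\right) - 212439\right) - 300652\right) = \left(\left(\left(-128\right) \left(-110\right) - 25490\right) - 332332\right) \left(\left(-49587 - 212439\right) - 300652\right) = \left(\left(14080 - 25490\right) - 332332\right) \left(-262026 - 300652\right) = \left(-11410 - 332332\right) \left(-562678\right) = \left(-343742\right) \left(-562678\right) = 193416061076$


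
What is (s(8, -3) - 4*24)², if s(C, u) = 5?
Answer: 8281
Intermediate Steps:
(s(8, -3) - 4*24)² = (5 - 4*24)² = (5 - 96)² = (-91)² = 8281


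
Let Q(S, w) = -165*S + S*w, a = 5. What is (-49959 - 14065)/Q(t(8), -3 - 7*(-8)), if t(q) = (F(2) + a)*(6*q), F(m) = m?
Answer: 8003/4704 ≈ 1.7013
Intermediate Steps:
t(q) = 42*q (t(q) = (2 + 5)*(6*q) = 7*(6*q) = 42*q)
(-49959 - 14065)/Q(t(8), -3 - 7*(-8)) = (-49959 - 14065)/(((42*8)*(-165 + (-3 - 7*(-8))))) = -64024*1/(336*(-165 + (-3 + 56))) = -64024*1/(336*(-165 + 53)) = -64024/(336*(-112)) = -64024/(-37632) = -64024*(-1/37632) = 8003/4704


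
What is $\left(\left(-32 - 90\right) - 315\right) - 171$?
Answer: $-608$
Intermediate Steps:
$\left(\left(-32 - 90\right) - 315\right) - 171 = \left(-122 - 315\right) - 171 = -437 - 171 = -608$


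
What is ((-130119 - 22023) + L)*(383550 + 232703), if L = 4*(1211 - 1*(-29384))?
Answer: -18340921786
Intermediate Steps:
L = 122380 (L = 4*(1211 + 29384) = 4*30595 = 122380)
((-130119 - 22023) + L)*(383550 + 232703) = ((-130119 - 22023) + 122380)*(383550 + 232703) = (-152142 + 122380)*616253 = -29762*616253 = -18340921786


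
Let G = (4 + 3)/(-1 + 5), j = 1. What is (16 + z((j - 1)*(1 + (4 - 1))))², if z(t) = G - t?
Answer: 5041/16 ≈ 315.06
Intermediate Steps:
G = 7/4 ≈ 1.7500
z(t) = 7/4 - t
(16 + z((j - 1)*(1 + (4 - 1))))² = (16 + (7/4 - (1 - 1)*(1 + (4 - 1))))² = (16 + (7/4 - 0*(1 + 3)))² = (16 + (7/4 - 0*4))² = (16 + (7/4 - 1*0))² = (16 + (7/4 + 0))² = (16 + 7/4)² = (71/4)² = 5041/16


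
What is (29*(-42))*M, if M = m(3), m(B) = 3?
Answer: -3654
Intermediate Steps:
M = 3
(29*(-42))*M = (29*(-42))*3 = -1218*3 = -3654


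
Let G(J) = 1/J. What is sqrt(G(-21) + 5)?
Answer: 2*sqrt(546)/21 ≈ 2.2254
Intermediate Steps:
sqrt(G(-21) + 5) = sqrt(1/(-21) + 5) = sqrt(-1/21 + 5) = sqrt(104/21) = 2*sqrt(546)/21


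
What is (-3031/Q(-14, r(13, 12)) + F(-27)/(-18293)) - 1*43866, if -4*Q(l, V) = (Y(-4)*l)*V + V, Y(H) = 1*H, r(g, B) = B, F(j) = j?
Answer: -137161915498/3128103 ≈ -43848.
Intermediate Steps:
Y(H) = H
Q(l, V) = -V/4 + V*l (Q(l, V) = -((-4*l)*V + V)/4 = -(-4*V*l + V)/4 = -(V - 4*V*l)/4 = -V/4 + V*l)
(-3031/Q(-14, r(13, 12)) + F(-27)/(-18293)) - 1*43866 = (-3031*1/(12*(-¼ - 14)) - 27/(-18293)) - 1*43866 = (-3031/(12*(-57/4)) - 27*(-1/18293)) - 43866 = (-3031/(-171) + 27/18293) - 43866 = (-3031*(-1/171) + 27/18293) - 43866 = (3031/171 + 27/18293) - 43866 = 55450700/3128103 - 43866 = -137161915498/3128103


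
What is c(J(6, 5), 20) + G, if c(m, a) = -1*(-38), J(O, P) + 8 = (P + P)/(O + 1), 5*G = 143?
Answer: 333/5 ≈ 66.600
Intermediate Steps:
G = 143/5 (G = (1/5)*143 = 143/5 ≈ 28.600)
J(O, P) = -8 + 2*P/(1 + O) (J(O, P) = -8 + (P + P)/(O + 1) = -8 + (2*P)/(1 + O) = -8 + 2*P/(1 + O))
c(m, a) = 38
c(J(6, 5), 20) + G = 38 + 143/5 = 333/5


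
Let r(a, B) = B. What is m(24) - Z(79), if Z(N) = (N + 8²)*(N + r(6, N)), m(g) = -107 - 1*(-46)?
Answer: -22655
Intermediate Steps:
m(g) = -61 (m(g) = -107 + 46 = -61)
Z(N) = 2*N*(64 + N) (Z(N) = (N + 8²)*(N + N) = (N + 64)*(2*N) = (64 + N)*(2*N) = 2*N*(64 + N))
m(24) - Z(79) = -61 - 2*79*(64 + 79) = -61 - 2*79*143 = -61 - 1*22594 = -61 - 22594 = -22655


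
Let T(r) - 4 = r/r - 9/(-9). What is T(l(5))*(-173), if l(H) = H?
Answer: -1038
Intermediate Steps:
T(r) = 6 (T(r) = 4 + (r/r - 9/(-9)) = 4 + (1 - 9*(-⅑)) = 4 + (1 + 1) = 4 + 2 = 6)
T(l(5))*(-173) = 6*(-173) = -1038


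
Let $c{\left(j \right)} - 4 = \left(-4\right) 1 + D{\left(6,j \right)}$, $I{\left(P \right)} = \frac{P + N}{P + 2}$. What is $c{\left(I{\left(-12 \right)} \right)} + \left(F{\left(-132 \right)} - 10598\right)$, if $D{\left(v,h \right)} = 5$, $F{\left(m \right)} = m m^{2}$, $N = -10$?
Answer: $-2310561$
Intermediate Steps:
$F{\left(m \right)} = m^{3}$
$I{\left(P \right)} = \frac{-10 + P}{2 + P}$ ($I{\left(P \right)} = \frac{P - 10}{P + 2} = \frac{-10 + P}{2 + P}$)
$c{\left(j \right)} = 5$ ($c{\left(j \right)} = 4 + \left(\left(-4\right) 1 + 5\right) = 4 + \left(-4 + 5\right) = 4 + 1 = 5$)
$c{\left(I{\left(-12 \right)} \right)} + \left(F{\left(-132 \right)} - 10598\right) = 5 + \left(\left(-132\right)^{3} - 10598\right) = 5 - 2310566 = -2310561$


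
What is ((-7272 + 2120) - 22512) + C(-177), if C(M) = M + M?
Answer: -28018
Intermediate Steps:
C(M) = 2*M
((-7272 + 2120) - 22512) + C(-177) = ((-7272 + 2120) - 22512) + 2*(-177) = (-5152 - 22512) - 354 = -27664 - 354 = -28018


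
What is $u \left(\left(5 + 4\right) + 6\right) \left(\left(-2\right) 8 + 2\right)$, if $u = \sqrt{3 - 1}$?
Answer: $- 210 \sqrt{2} \approx -296.98$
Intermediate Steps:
$u = \sqrt{2} \approx 1.4142$
$u \left(\left(5 + 4\right) + 6\right) \left(\left(-2\right) 8 + 2\right) = \sqrt{2} \left(\left(5 + 4\right) + 6\right) \left(\left(-2\right) 8 + 2\right) = \sqrt{2} \left(9 + 6\right) \left(-16 + 2\right) = \sqrt{2} \cdot 15 \left(-14\right) = 15 \sqrt{2} \left(-14\right) = - 210 \sqrt{2}$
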